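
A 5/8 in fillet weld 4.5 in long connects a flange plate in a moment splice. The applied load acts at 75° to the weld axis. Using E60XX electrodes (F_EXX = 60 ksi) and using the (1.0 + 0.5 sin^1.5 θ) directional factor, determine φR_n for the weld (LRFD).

φR_n ≈ 79.2 kip

t_e = 0.707 × 0.625 = 0.4419 in; A_we = 0.4419 × 4.5 = 1.988 in².
Directional factor: 1.0 + 0.5 sin^1.5(75°) = 1.475.
F_nw = 0.6 × 60 × 1.475 = 53.09 ksi.
φR_n = 0.75 × 53.09 × 1.988 = 79.17 kip.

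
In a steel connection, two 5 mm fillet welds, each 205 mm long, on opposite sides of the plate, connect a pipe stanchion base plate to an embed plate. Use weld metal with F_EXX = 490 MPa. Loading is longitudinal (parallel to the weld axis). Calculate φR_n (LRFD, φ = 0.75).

Effective throat t_e = 0.707 × 5 = 3.535 mm.
Total length L = 410 mm; A_we = 3.535 × 410 = 1449 mm².
F_nw = 0.6 F_EXX = 0.6 × 490 = 294 MPa.
φR_n = 0.75 × 294 × 1449 × 10⁻³ = 319.6 kN.

φR_n ≈ 320 kN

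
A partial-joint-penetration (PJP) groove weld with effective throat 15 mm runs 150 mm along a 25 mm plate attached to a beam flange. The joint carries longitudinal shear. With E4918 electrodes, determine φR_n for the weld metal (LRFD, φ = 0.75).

φR_n ≈ 496 kN

E49XX → F_EXX = 490 MPa.
Effective throat (given) t_e = 15 mm.
A_we = 15 × 150 = 2250 mm².
F_nw = 0.6 F_EXX = 294 MPa.
φR_n = 0.75 × 294 × 2250 × 10⁻³ = 496.1 kN.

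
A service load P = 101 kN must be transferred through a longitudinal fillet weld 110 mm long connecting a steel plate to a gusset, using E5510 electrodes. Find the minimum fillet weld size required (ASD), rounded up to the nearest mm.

w = 8 mm

E55XX → F_EXX = 550 MPa.
Total weld length L = 110 mm.
Required throat t_e = P × Ω / (0.6 F_EXX × L) = 101 × 2.0 / (0.6 × 550 × 110 × 10⁻³) = 5.565 mm.
Required leg w = t_e / 0.707 = 7.871 mm → use 8 mm.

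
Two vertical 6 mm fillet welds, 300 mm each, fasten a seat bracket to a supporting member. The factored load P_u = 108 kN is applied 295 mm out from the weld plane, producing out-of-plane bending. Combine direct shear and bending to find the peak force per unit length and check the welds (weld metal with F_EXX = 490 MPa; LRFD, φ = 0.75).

L_w = 2 × 300 = 600 mm; section modulus (unit throat) S = 2 × L²/6 = 30000 mm².
Direct shear f_v = P/L_w = 108×10³/600 = 180 N/mm.
Moment M = P × e = 108×10³ × 295 = 31860000 N·mm; bending f_b = M/S = 1062 N/mm.
f_max = √(f_v² + f_b²) = √(180² + 1062²) = 1077 N/mm.
φr_n = 0.75 × 0.6 × 490 × (0.707 × 6) = 935.4 N/mm → NOT adequate.

f_max ≈ 1080 N/mm; NOT adequate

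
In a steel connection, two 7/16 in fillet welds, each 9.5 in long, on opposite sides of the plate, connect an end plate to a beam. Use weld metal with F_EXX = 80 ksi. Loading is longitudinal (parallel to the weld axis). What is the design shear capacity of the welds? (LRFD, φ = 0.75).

φR_n ≈ 212 kips

Effective throat t_e = 0.707 × 0.4375 = 0.3093 in.
Total length L = 19 in; A_we = 0.3093 × 19 = 5.877 in².
F_nw = 0.6 F_EXX = 0.6 × 80 = 48 ksi.
φR_n = 0.75 × 48 × 5.877 = 211.6 kips.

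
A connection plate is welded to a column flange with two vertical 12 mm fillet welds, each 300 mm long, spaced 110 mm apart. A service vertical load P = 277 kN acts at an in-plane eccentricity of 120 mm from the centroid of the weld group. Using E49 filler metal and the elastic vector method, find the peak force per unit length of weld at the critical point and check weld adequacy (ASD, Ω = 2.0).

E49XX → F_EXX = 490 MPa.
Total weld length L_w = 600 mm. Treat welds as unit-width lines.
Polar moment about centroid: J = 2[d³/12 + d(b/2)²] = 2[300³/12 + 300×55²] = 6315000 mm³.
Direct shear f_v = P/L_w = 277×10³ / 600 = 461.7 N/mm (vertical).
Torsion M = P·e = 277×10³ × 120 = 33240000 N·mm.
Critical point at (x, y) = (55, 150) from centroid. f_tx = M·y/J = 789.5 N/mm; f_ty = M·x/J = 289.5 N/mm.
Resultant f_max = √[f_tx² + (f_v + f_ty)²] = √[789.5² + (461.7 + 289.5)²] = 1090 N/mm.
Capacity per unit length: r_n/Ω = (1/2.0) × 0.6 × 490 × (0.707 × 12) = 1247 N/mm.
1090 ≤ 1247 → adequate.

f_max ≈ 1090 N/mm; adequate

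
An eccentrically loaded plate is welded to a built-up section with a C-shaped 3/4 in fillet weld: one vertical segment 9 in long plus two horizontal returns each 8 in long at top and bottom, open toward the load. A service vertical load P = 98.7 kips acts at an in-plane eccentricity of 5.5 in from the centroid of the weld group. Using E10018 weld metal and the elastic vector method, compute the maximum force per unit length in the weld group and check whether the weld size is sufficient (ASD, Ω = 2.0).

f_max ≈ 10.2 kip/in; adequate

E100XX → F_EXX = 100 ksi.
Total weld length L_w = 25 in. Treat welds as unit-width lines.
Centroid: x̄ = 2×8×4 / 25 = 2.56 in from the vertical weld.
Polar moment about centroid: J = I_x + I_y = [9³/12 + 2×8×4.5²] + [9×2.56² + 2(8³/12 + 8×1.44²)] = 562.2 in³.
Direct shear f_v = P/L_w = 98.7 / 25 = 3.948 kip/in (vertical).
Torsion M = P·e = 98.7 × 5.5 = 542.85 kip·in.
Critical point at (x, y) = (5.44, 4.5) from centroid. f_tx = M·y/J = 4.345 kip/in; f_ty = M·x/J = 5.252 kip/in.
Resultant f_max = √[f_tx² + (f_v + f_ty)²] = √[4.345² + (3.948 + 5.252)²] = 10.17 kip/in.
Capacity per unit length: r_n/Ω = (1/2.0) × 0.6 × 100 × (0.707 × 0.75) = 15.91 kip/in.
10.17 ≤ 15.91 → adequate.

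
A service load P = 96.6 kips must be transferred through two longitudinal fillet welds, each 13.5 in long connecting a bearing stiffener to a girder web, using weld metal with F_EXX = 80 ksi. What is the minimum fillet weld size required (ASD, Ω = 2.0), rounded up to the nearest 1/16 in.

Total weld length L = 27 in.
Required throat t_e = P × Ω / (0.6 F_EXX × L) = 96.6 × 2.0 / (0.6 × 80 × 27) = 0.1491 in.
Required leg w = t_e / 0.707 = 0.2109 in → use 1/4 in.

w = 1/4 in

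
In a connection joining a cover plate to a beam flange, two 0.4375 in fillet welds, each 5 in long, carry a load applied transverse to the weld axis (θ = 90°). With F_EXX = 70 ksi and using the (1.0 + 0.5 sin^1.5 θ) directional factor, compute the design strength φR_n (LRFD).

φR_n ≈ 146 kips

t_e = 0.707 × 0.4375 = 0.3093 in; A_we = 0.3093 × 10 = 3.093 in².
Directional factor: 1.0 + 0.5 sin^1.5(90°) = 1.5.
F_nw = 0.6 × 70 × 1.5 = 63 ksi.
φR_n = 0.75 × 63 × 3.093 = 146.2 kips.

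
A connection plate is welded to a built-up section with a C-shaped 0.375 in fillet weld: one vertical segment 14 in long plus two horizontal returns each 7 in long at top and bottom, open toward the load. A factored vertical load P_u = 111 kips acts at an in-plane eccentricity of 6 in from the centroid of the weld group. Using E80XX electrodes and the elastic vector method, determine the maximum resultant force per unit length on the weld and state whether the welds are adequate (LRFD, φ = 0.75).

f_max ≈ 8.5 kip/in; adequate

E80XX → F_EXX = 80 ksi.
Total weld length L_w = 28 in. Treat welds as unit-width lines.
Centroid: x̄ = 2×7×3.5 / 28 = 1.75 in from the vertical weld.
Polar moment about centroid: J = I_x + I_y = [14³/12 + 2×7×7²] + [14×1.75² + 2(7³/12 + 7×1.75²)] = 1058 in³.
Direct shear f_v = P/L_w = 111 / 28 = 3.964 kip/in (vertical).
Torsion M = P·e = 111 × 6 = 666 kip·in.
Critical point at (x, y) = (5.25, 7) from centroid. f_tx = M·y/J = 4.408 kip/in; f_ty = M·x/J = 3.306 kip/in.
Resultant f_max = √[f_tx² + (f_v + f_ty)²] = √[4.408² + (3.964 + 3.306)²] = 8.502 kip/in.
Capacity per unit length: φr_n = 0.75 × 0.6 × 80 × (0.707 × 0.375) = 9.544 kip/in.
8.502 ≤ 9.544 → adequate.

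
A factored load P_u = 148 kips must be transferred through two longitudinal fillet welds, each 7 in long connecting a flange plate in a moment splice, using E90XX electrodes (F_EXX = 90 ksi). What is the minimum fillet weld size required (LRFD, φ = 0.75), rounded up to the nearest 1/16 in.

Total weld length L = 14 in.
Required throat t_e = P_u / (φ × 0.6 F_EXX × L) = 148 / (0.75 × 0.6 × 90 × 14) = 0.261 in.
Required leg w = t_e / 0.707 = 0.3692 in → use 3/8 in.

w = 3/8 in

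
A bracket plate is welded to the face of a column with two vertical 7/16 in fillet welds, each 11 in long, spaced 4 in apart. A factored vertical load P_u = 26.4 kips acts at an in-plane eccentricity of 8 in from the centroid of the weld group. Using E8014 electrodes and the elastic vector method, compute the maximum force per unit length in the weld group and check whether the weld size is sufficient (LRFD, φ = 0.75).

E80XX → F_EXX = 80 ksi.
Total weld length L_w = 22 in. Treat welds as unit-width lines.
Polar moment about centroid: J = 2[d³/12 + d(b/2)²] = 2[11³/12 + 11×2²] = 309.8 in³.
Direct shear f_v = P/L_w = 26.4 / 22 = 1.2 kip/in (vertical).
Torsion M = P·e = 26.4 × 8 = 211.2 kip·in.
Critical point at (x, y) = (2, 5.5) from centroid. f_tx = M·y/J = 3.749 kip/in; f_ty = M·x/J = 1.363 kip/in.
Resultant f_max = √[f_tx² + (f_v + f_ty)²] = √[3.749² + (1.2 + 1.363)²] = 4.542 kip/in.
Capacity per unit length: φr_n = 0.75 × 0.6 × 80 × (0.707 × 0.4375) = 11.14 kip/in.
4.542 ≤ 11.14 → adequate.

f_max ≈ 4.54 kip/in; adequate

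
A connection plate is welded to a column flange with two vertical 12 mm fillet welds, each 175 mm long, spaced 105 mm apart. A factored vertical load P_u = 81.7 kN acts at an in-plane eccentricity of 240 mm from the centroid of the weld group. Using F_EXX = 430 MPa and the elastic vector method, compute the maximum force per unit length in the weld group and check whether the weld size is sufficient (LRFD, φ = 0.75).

f_max ≈ 1210 N/mm; adequate

Total weld length L_w = 350 mm. Treat welds as unit-width lines.
Polar moment about centroid: J = 2[d³/12 + d(b/2)²] = 2[175³/12 + 175×52.5²] = 1858000 mm³.
Direct shear f_v = P/L_w = 81.7×10³ / 350 = 233.4 N/mm (vertical).
Torsion M = P·e = 81.7×10³ × 240 = 19608000 N·mm.
Critical point at (x, y) = (52.5, 87.5) from centroid. f_tx = M·y/J = 923.5 N/mm; f_ty = M·x/J = 554.1 N/mm.
Resultant f_max = √[f_tx² + (f_v + f_ty)²] = √[923.5² + (233.4 + 554.1)²] = 1214 N/mm.
Capacity per unit length: φr_n = 0.75 × 0.6 × 430 × (0.707 × 12) = 1642 N/mm.
1214 ≤ 1642 → adequate.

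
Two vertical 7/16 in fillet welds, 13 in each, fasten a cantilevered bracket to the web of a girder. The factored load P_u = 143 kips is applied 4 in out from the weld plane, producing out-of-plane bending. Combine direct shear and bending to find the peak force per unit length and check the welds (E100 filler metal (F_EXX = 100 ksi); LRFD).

f_max ≈ 11.5 kip/in; adequate

L_w = 2 × 13 = 26 in; section modulus (unit throat) S = 2 × L²/6 = 56.33 in².
Direct shear f_v = P/L_w = 143/26 = 5.5 kip/in.
Moment M = P × e = 143 × 4 = 572 kip·in; bending f_b = M/S = 10.15 kip/in.
f_max = √(f_v² + f_b²) = √(5.5² + 10.15²) = 11.55 kip/in.
φr_n = 0.75 × 0.6 × 100 × (0.707 × 0.4375) = 13.92 kip/in → adequate.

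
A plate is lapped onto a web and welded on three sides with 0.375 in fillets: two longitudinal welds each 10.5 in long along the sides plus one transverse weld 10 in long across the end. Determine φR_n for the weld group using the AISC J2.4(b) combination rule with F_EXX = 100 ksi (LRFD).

φR_n ≈ 392 kip

t_e = 0.707 × 0.375 = 0.2651 in.
R_nwl = 0.6 × 100 × 0.2651 × 21 = 334.1 kip (longitudinal, 2 welds).
R_nwt = 0.6 × 100 × 0.2651 × 10 = 159.1 kip (transverse, base value).
(i) R_nwl + R_nwt = 493.1 kip; (ii) 0.85 R_nwl + 1.5 R_nwt = 522.6 kip.
R_n = max = 522.6 kip [governs: (ii)]; φR_n = 391.9 kip.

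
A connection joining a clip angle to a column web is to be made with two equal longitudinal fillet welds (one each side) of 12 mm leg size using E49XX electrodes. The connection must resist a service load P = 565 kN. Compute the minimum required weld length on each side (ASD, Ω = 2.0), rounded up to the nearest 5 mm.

E49XX → F_EXX = 490 MPa.
Throat t_e = 0.707 × 12 = 8.484 mm.
r_n/Ω = (0.6 × 490 × 8.484) / 2.0 = 1247 N/mm = 1.247 kN/mm.
L_req = P / (r_n/Ω) = 565 / 1.247 = 453 mm total.
Per side: 453 / 2 = 226.5 mm.
Round up → use L = 230 mm on each side.

L = 230 mm on each side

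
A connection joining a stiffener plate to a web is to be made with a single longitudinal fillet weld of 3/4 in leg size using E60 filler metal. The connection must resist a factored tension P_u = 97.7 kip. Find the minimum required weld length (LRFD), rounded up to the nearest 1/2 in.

E60XX → F_EXX = 60 ksi.
Throat t_e = 0.707 × 0.75 = 0.5302 in.
φr_n = 0.75 × 0.6 × 60 × 0.5302 = 14.32 kip/in.
L_req = P_u / φr_n = 97.7 / 14.32 = 6.824 in total.
Round up → use L = 7 in.

L = 7 in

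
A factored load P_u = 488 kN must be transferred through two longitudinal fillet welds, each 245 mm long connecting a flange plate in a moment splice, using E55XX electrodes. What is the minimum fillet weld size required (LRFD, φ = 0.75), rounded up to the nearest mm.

E55XX → F_EXX = 550 MPa.
Total weld length L = 490 mm.
Required throat t_e = P_u / (φ × 0.6 F_EXX × L) = 488 / (0.75 × 0.6 × 550 × 490 × 10⁻³) = 4.024 mm.
Required leg w = t_e / 0.707 = 5.692 mm → use 6 mm.

w = 6 mm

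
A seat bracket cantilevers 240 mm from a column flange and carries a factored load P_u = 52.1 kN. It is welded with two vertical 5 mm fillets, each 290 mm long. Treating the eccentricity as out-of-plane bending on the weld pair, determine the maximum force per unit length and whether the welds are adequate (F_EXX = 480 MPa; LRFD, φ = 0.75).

L_w = 2 × 290 = 580 mm; section modulus (unit throat) S = 2 × L²/6 = 28030 mm².
Direct shear f_v = P/L_w = 52.1×10³/580 = 89.83 N/mm.
Moment M = P × e = 52.1×10³ × 240 = 12504000 N·mm; bending f_b = M/S = 446 N/mm.
f_max = √(f_v² + f_b²) = √(89.83² + 446²) = 455 N/mm.
φr_n = 0.75 × 0.6 × 480 × (0.707 × 5) = 763.6 N/mm → adequate.

f_max ≈ 455 N/mm; adequate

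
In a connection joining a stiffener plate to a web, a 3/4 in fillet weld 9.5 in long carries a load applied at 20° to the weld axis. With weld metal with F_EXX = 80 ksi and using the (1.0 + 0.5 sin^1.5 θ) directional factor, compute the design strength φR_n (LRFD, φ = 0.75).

φR_n ≈ 199 kips

t_e = 0.707 × 0.75 = 0.5302 in; A_we = 0.5302 × 9.5 = 5.037 in².
Directional factor: 1.0 + 0.5 sin^1.5(20°) = 1.1.
F_nw = 0.6 × 80 × 1.1 = 52.8 ksi.
φR_n = 0.75 × 52.8 × 5.037 = 199.5 kips.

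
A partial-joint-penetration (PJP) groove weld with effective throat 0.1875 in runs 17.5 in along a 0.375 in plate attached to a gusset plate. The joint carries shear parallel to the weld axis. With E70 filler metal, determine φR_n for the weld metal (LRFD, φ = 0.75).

E70XX → F_EXX = 70 ksi.
Effective throat (given) t_e = 0.1875 in.
A_we = 0.1875 × 17.5 = 3.281 in².
F_nw = 0.6 F_EXX = 42 ksi.
φR_n = 0.75 × 42 × 3.281 = 103.4 kip.

φR_n ≈ 103 kip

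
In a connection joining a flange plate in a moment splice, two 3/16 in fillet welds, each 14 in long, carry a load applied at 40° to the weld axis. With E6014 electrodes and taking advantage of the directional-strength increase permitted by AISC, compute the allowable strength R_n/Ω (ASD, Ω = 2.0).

E60XX → F_EXX = 60 ksi.
t_e = 0.707 × 0.1875 = 0.1326 in; A_we = 0.1326 × 28 = 3.712 in².
Directional factor: 1.0 + 0.5 sin^1.5(40°) = 1.258.
F_nw = 0.6 × 60 × 1.258 = 45.28 ksi.
R_n/Ω = (45.28 × 3.712) / 2.0 = 84.03 kips.

R_n/Ω ≈ 84 kips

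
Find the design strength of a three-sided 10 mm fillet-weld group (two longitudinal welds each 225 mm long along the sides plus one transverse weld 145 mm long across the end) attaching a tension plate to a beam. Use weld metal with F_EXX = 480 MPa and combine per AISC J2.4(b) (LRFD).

t_e = 0.707 × 10 = 7.07 mm.
R_nwl = 0.6 × 480 × 7.07 × 450 × 10⁻³ = 916.3 kN (longitudinal, 2 welds).
R_nwt = 0.6 × 480 × 7.07 × 145 × 10⁻³ = 295.2 kN (transverse, base value).
(i) R_nwl + R_nwt = 1212 kN; (ii) 0.85 R_nwl + 1.5 R_nwt = 1222 kN.
R_n = max = 1222 kN [governs: (ii)]; φR_n = 916.3 kN.

φR_n ≈ 916 kN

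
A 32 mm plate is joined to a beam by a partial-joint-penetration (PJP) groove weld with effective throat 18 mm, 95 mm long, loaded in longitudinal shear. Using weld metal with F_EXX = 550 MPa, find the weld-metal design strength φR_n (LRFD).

φR_n ≈ 423 kN

Effective throat (given) t_e = 18 mm.
A_we = 18 × 95 = 1710 mm².
F_nw = 0.6 F_EXX = 330 MPa.
φR_n = 0.75 × 330 × 1710 × 10⁻³ = 423.2 kN.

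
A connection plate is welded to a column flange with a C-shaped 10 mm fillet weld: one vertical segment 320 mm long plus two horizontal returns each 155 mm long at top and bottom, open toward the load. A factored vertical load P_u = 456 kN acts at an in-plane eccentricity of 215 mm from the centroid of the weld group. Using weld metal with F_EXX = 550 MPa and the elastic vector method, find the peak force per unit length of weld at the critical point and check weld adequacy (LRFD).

f_max ≈ 2100 N/mm; NOT adequate

Total weld length L_w = 630 mm. Treat welds as unit-width lines.
Centroid: x̄ = 2×155×77.5 / 630 = 38.13 mm from the vertical weld.
Polar moment about centroid: J = I_x + I_y = [320³/12 + 2×155×160²] + [320×38.13² + 2(155³/12 + 155×39.37²)] = 12230000 mm³.
Direct shear f_v = P/L_w = 456×10³ / 630 = 723.8 N/mm (vertical).
Torsion M = P·e = 456×10³ × 215 = 98040000 N·mm.
Critical point at (x, y) = (116.9, 160) from centroid. f_tx = M·y/J = 1282 N/mm; f_ty = M·x/J = 936.6 N/mm.
Resultant f_max = √[f_tx² + (f_v + f_ty)²] = √[1282² + (723.8 + 936.6)²] = 2098 N/mm.
Capacity per unit length: φr_n = 0.75 × 0.6 × 550 × (0.707 × 10) = 1750 N/mm.
2098 > 1750 → NOT adequate.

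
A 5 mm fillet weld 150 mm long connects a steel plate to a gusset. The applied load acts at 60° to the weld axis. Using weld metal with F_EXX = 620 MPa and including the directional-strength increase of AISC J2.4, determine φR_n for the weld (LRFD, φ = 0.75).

t_e = 0.707 × 5 = 3.535 mm; A_we = 3.535 × 150 = 530.2 mm².
Directional factor: 1.0 + 0.5 sin^1.5(60°) = 1.403.
F_nw = 0.6 × 620 × 1.403 = 521.9 MPa.
φR_n = 0.75 × 521.9 × 530.2 × 10⁻³ = 207.6 kN.

φR_n ≈ 208 kN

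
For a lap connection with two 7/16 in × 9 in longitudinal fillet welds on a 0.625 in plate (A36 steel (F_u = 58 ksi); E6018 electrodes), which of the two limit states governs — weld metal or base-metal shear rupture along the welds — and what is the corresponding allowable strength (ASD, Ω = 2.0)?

R_n/Ω ≈ 100 kips (weld metal governs)

E60XX → F_EXX = 60 ksi.
t_e = 0.707 × 0.4375 = 0.3093 in; L = 18 in.
Weld metal: R_n/Ω = (1/2.0) × 0.6 × 60 × 0.3093 × 18 = 100.2 kips.
Base metal (shear rupture): R_n/Ω = (1/2.0) × 0.6 × 58 × 0.625 × 18 = 195.8 kips.
Governing: weld metal.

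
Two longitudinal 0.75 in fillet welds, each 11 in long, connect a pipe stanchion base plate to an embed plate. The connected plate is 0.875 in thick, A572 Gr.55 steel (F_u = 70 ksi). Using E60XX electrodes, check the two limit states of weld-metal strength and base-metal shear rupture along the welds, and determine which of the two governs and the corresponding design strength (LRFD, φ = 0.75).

φR_n ≈ 315 kips (weld metal governs)

E60XX → F_EXX = 60 ksi.
t_e = 0.707 × 0.75 = 0.5302 in; L = 22 in.
Weld metal: φR_n = 0.75 × 0.6 × 60 × 0.5302 × 22 = 315 kips.
Base metal (shear rupture): φR_n = 0.75 × 0.6 × 70 × 0.875 × 22 = 606.4 kips.
Governing: weld metal.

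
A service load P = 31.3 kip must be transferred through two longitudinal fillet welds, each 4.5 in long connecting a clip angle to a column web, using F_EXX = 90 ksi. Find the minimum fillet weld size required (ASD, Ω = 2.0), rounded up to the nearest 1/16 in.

Total weld length L = 9 in.
Required throat t_e = P × Ω / (0.6 F_EXX × L) = 31.3 × 2.0 / (0.6 × 90 × 9) = 0.1288 in.
Required leg w = t_e / 0.707 = 0.1822 in → use 3/16 in.

w = 3/16 in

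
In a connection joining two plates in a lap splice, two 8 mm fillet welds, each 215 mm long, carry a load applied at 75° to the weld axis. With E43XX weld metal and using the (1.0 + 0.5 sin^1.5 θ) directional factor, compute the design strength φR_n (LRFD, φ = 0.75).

φR_n ≈ 694 kN

E43XX → F_EXX = 430 MPa.
t_e = 0.707 × 8 = 5.656 mm; A_we = 5.656 × 430 = 2432 mm².
Directional factor: 1.0 + 0.5 sin^1.5(75°) = 1.475.
F_nw = 0.6 × 430 × 1.475 = 380.5 MPa.
φR_n = 0.75 × 380.5 × 2432 × 10⁻³ = 694 kN.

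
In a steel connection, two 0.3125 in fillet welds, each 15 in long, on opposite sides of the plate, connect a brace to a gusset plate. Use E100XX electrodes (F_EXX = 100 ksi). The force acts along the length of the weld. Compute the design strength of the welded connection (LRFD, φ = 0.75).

φR_n ≈ 298 kips

Effective throat t_e = 0.707 × 0.3125 = 0.2209 in.
Total length L = 30 in; A_we = 0.2209 × 30 = 6.628 in².
F_nw = 0.6 F_EXX = 0.6 × 100 = 60 ksi.
φR_n = 0.75 × 60 × 6.628 = 298.3 kips.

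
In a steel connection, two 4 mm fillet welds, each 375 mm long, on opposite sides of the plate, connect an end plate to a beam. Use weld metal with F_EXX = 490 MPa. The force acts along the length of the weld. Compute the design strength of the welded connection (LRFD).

φR_n ≈ 468 kN

Effective throat t_e = 0.707 × 4 = 2.828 mm.
Total length L = 750 mm; A_we = 2.828 × 750 = 2121 mm².
F_nw = 0.6 F_EXX = 0.6 × 490 = 294 MPa.
φR_n = 0.75 × 294 × 2121 × 10⁻³ = 467.7 kN.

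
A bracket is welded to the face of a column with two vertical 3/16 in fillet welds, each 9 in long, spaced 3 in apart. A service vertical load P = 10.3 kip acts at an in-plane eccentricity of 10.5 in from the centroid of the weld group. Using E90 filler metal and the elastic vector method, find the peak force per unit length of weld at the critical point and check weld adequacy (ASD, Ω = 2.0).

E90XX → F_EXX = 90 ksi.
Total weld length L_w = 18 in. Treat welds as unit-width lines.
Polar moment about centroid: J = 2[d³/12 + d(b/2)²] = 2[9³/12 + 9×1.5²] = 162 in³.
Direct shear f_v = P/L_w = 10.3 / 18 = 0.5722 kip/in (vertical).
Torsion M = P·e = 10.3 × 10.5 = 108.15 kip·in.
Critical point at (x, y) = (1.5, 4.5) from centroid. f_tx = M·y/J = 3.004 kip/in; f_ty = M·x/J = 1.001 kip/in.
Resultant f_max = √[f_tx² + (f_v + f_ty)²] = √[3.004² + (0.5722 + 1.001)²] = 3.391 kip/in.
Capacity per unit length: r_n/Ω = (1/2.0) × 0.6 × 90 × (0.707 × 0.1875) = 3.579 kip/in.
3.391 ≤ 3.579 → adequate.

f_max ≈ 3.39 kip/in; adequate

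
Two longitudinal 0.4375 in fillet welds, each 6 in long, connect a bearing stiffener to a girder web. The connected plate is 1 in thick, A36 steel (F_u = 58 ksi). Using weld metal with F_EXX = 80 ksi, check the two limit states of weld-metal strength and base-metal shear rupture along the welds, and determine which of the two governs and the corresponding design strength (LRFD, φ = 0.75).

t_e = 0.707 × 0.4375 = 0.3093 in; L = 12 in.
Weld metal: φR_n = 0.75 × 0.6 × 80 × 0.3093 × 12 = 133.6 kips.
Base metal (shear rupture): φR_n = 0.75 × 0.6 × 58 × 1 × 12 = 313.2 kips.
Governing: weld metal.

φR_n ≈ 134 kips (weld metal governs)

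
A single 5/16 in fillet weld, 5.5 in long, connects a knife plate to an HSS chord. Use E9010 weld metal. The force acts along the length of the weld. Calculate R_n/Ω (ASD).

R_n/Ω ≈ 32.8 kip

E90XX → F_EXX = 90 ksi.
Effective throat t_e = 0.707 × 0.3125 = 0.2209 in.
Total length L = 5.5 in; A_we = 0.2209 × 5.5 = 1.215 in².
F_nw = 0.6 F_EXX = 0.6 × 90 = 54 ksi.
R_n = 54 × 1.215 = 65.62 kip; R_n/Ω = 65.62/2.0 = 32.81 kip.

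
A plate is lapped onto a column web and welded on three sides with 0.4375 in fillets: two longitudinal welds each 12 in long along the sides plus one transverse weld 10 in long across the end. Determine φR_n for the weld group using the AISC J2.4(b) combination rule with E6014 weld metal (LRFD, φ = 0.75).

E60XX → F_EXX = 60 ksi.
t_e = 0.707 × 0.4375 = 0.3093 in.
R_nwl = 0.6 × 60 × 0.3093 × 24 = 267.2 kips (longitudinal, 2 welds).
R_nwt = 0.6 × 60 × 0.3093 × 10 = 111.4 kips (transverse, base value).
(i) R_nwl + R_nwt = 378.6 kips; (ii) 0.85 R_nwl + 1.5 R_nwt = 394.2 kips.
R_n = max = 394.2 kips [governs: (ii)]; φR_n = 295.6 kips.

φR_n ≈ 296 kips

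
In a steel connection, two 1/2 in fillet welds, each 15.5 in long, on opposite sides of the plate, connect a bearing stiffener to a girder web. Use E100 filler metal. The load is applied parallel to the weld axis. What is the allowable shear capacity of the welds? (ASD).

E100XX → F_EXX = 100 ksi.
Effective throat t_e = 0.707 × 0.5 = 0.3535 in.
Total length L = 31 in; A_we = 0.3535 × 31 = 10.96 in².
F_nw = 0.6 F_EXX = 0.6 × 100 = 60 ksi.
R_n = 60 × 10.96 = 657.5 kips; R_n/Ω = 657.5/2.0 = 328.8 kips.

R_n/Ω ≈ 329 kips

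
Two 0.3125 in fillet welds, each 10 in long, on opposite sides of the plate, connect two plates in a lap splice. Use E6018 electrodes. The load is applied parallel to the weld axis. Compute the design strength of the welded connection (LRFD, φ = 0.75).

φR_n ≈ 119 kip

E60XX → F_EXX = 60 ksi.
Effective throat t_e = 0.707 × 0.3125 = 0.2209 in.
Total length L = 20 in; A_we = 0.2209 × 20 = 4.419 in².
F_nw = 0.6 F_EXX = 0.6 × 60 = 36 ksi.
φR_n = 0.75 × 36 × 4.419 = 119.3 kip.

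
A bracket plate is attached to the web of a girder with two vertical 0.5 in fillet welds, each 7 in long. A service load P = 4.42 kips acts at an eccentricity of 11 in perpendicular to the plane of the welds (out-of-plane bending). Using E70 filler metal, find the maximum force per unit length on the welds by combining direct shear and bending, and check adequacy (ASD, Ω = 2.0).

f_max ≈ 2.99 kip/in; adequate

E70XX → F_EXX = 70 ksi.
L_w = 2 × 7 = 14 in; section modulus (unit throat) S = 2 × L²/6 = 16.33 in².
Direct shear f_v = P/L_w = 4.42/14 = 0.3157 kip/in.
Moment M = P × e = 4.42 × 11 = 48.62 kip·in; bending f_b = M/S = 2.977 kip/in.
f_max = √(f_v² + f_b²) = √(0.3157² + 2.977²) = 2.993 kip/in.
r_n/Ω = (1/2.0) × 0.6 × 70 × (0.707 × 0.5) = 7.423 kip/in → adequate.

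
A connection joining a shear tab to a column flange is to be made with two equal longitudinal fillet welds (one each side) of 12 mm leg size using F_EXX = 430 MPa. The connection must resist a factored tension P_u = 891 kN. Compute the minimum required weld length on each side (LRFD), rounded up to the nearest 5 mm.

L = 275 mm on each side

Throat t_e = 0.707 × 12 = 8.484 mm.
φr_n = 0.75 × 0.6 × 430 × 8.484 × 10⁻³ = 1.642 kN/mm.
L_req = P_u / φr_n = 891 / 1.642 = 542.7 mm total.
Per side: 542.7 / 2 = 271.4 mm.
Round up → use L = 275 mm on each side.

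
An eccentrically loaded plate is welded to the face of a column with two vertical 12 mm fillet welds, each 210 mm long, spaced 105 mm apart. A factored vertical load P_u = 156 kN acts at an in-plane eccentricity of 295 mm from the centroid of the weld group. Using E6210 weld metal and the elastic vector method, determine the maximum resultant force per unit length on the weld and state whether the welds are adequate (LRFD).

E62XX → F_EXX = 620 MPa.
Total weld length L_w = 420 mm. Treat welds as unit-width lines.
Polar moment about centroid: J = 2[d³/12 + d(b/2)²] = 2[210³/12 + 210×52.5²] = 2701000 mm³.
Direct shear f_v = P/L_w = 156×10³ / 420 = 371.4 N/mm (vertical).
Torsion M = P·e = 156×10³ × 295 = 46020000 N·mm.
Critical point at (x, y) = (52.5, 105) from centroid. f_tx = M·y/J = 1789 N/mm; f_ty = M·x/J = 894.5 N/mm.
Resultant f_max = √[f_tx² + (f_v + f_ty)²] = √[1789² + (371.4 + 894.5)²] = 2192 N/mm.
Capacity per unit length: φr_n = 0.75 × 0.6 × 620 × (0.707 × 12) = 2367 N/mm.
2192 ≤ 2367 → adequate.

f_max ≈ 2190 N/mm; adequate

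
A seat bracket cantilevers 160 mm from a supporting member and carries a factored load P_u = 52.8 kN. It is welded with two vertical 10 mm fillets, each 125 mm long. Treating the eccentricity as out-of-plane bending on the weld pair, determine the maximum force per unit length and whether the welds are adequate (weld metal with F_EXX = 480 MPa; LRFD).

f_max ≈ 1640 N/mm; NOT adequate

L_w = 2 × 125 = 250 mm; section modulus (unit throat) S = 2 × L²/6 = 5208 mm².
Direct shear f_v = P/L_w = 52.8×10³/250 = 211.2 N/mm.
Moment M = P × e = 52.8×10³ × 160 = 8448000 N·mm; bending f_b = M/S = 1622 N/mm.
f_max = √(f_v² + f_b²) = √(211.2² + 1622²) = 1636 N/mm.
φr_n = 0.75 × 0.6 × 480 × (0.707 × 10) = 1527 N/mm → NOT adequate.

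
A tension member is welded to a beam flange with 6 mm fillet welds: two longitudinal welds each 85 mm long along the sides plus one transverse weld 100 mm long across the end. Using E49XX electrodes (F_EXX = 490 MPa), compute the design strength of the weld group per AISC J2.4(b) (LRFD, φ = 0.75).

t_e = 0.707 × 6 = 4.242 mm.
R_nwl = 0.6 × 490 × 4.242 × 170 × 10⁻³ = 212 kN (longitudinal, 2 welds).
R_nwt = 0.6 × 490 × 4.242 × 100 × 10⁻³ = 124.7 kN (transverse, base value).
(i) R_nwl + R_nwt = 336.7 kN; (ii) 0.85 R_nwl + 1.5 R_nwt = 367.3 kN.
R_n = max = 367.3 kN [governs: (ii)]; φR_n = 275.5 kN.

φR_n ≈ 275 kN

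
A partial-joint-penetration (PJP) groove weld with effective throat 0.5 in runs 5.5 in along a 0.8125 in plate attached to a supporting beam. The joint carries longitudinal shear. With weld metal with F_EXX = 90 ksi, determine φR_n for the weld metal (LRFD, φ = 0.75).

Effective throat (given) t_e = 0.5 in.
A_we = 0.5 × 5.5 = 2.75 in².
F_nw = 0.6 F_EXX = 54 ksi.
φR_n = 0.75 × 54 × 2.75 = 111.4 kips.

φR_n ≈ 111 kips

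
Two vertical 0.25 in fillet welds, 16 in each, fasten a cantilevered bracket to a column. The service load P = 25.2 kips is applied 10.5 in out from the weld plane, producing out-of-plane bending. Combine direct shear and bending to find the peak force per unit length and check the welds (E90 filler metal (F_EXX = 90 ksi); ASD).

L_w = 2 × 16 = 32 in; section modulus (unit throat) S = 2 × L²/6 = 85.33 in².
Direct shear f_v = P/L_w = 25.2/32 = 0.7875 kip/in.
Moment M = P × e = 25.2 × 10.5 = 264.6 kip·in; bending f_b = M/S = 3.101 kip/in.
f_max = √(f_v² + f_b²) = √(0.7875² + 3.101²) = 3.199 kip/in.
r_n/Ω = (1/2.0) × 0.6 × 90 × (0.707 × 0.25) = 4.772 kip/in → adequate.

f_max ≈ 3.2 kip/in; adequate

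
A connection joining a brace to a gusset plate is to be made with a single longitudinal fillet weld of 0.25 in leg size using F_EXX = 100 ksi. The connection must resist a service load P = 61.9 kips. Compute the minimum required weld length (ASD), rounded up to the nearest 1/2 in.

L = 12 in

Throat t_e = 0.707 × 0.25 = 0.1767 in.
r_n/Ω = (0.6 × 100 × 0.1767) / 2.0 = 5.302 kip/in.
L_req = P / (r_n/Ω) = 61.9 / 5.302 = 11.67 in total.
Round up → use L = 12 in.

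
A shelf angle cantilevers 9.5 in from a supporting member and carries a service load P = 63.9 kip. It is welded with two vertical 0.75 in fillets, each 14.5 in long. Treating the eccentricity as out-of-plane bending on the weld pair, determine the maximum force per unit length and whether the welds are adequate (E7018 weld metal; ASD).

E70XX → F_EXX = 70 ksi.
L_w = 2 × 14.5 = 29 in; section modulus (unit throat) S = 2 × L²/6 = 70.08 in².
Direct shear f_v = P/L_w = 63.9/29 = 2.203 kip/in.
Moment M = P × e = 63.9 × 9.5 = 607.05 kip·in; bending f_b = M/S = 8.662 kip/in.
f_max = √(f_v² + f_b²) = √(2.203² + 8.662²) = 8.938 kip/in.
r_n/Ω = (1/2.0) × 0.6 × 70 × (0.707 × 0.75) = 11.14 kip/in → adequate.

f_max ≈ 8.94 kip/in; adequate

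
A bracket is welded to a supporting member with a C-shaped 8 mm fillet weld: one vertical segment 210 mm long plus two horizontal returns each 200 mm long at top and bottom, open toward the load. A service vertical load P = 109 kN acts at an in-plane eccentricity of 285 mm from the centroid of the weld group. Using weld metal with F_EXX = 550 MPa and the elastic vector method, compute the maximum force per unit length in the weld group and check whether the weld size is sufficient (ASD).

f_max ≈ 820 N/mm; adequate

Total weld length L_w = 610 mm. Treat welds as unit-width lines.
Centroid: x̄ = 2×200×100 / 610 = 65.57 mm from the vertical weld.
Polar moment about centroid: J = I_x + I_y = [210³/12 + 2×200×105²] + [210×65.57² + 2(200³/12 + 200×34.43²)] = 7892000 mm³.
Direct shear f_v = P/L_w = 109×10³ / 610 = 178.7 N/mm (vertical).
Torsion M = P·e = 109×10³ × 285 = 31065000 N·mm.
Critical point at (x, y) = (134.4, 105) from centroid. f_tx = M·y/J = 413.3 N/mm; f_ty = M·x/J = 529.1 N/mm.
Resultant f_max = √[f_tx² + (f_v + f_ty)²] = √[413.3² + (178.7 + 529.1)²] = 819.6 N/mm.
Capacity per unit length: r_n/Ω = (1/2.0) × 0.6 × 550 × (0.707 × 8) = 933.2 N/mm.
819.6 ≤ 933.2 → adequate.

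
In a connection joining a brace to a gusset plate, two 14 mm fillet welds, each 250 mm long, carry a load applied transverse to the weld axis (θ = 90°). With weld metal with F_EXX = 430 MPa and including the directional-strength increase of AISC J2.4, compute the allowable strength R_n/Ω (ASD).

t_e = 0.707 × 14 = 9.898 mm; A_we = 9.898 × 500 = 4949 mm².
Directional factor: 1.0 + 0.5 sin^1.5(90°) = 1.5.
F_nw = 0.6 × 430 × 1.5 = 387 MPa.
R_n/Ω = (387 × 4949) / 2.0 × 10⁻³ = 957.6 kN.

R_n/Ω ≈ 958 kN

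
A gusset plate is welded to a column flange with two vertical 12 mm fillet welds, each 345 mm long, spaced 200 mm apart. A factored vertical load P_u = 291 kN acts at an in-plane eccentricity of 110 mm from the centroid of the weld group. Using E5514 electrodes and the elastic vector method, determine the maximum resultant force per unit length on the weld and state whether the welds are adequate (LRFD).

f_max ≈ 768 N/mm; adequate

E55XX → F_EXX = 550 MPa.
Total weld length L_w = 690 mm. Treat welds as unit-width lines.
Polar moment about centroid: J = 2[d³/12 + d(b/2)²] = 2[345³/12 + 345×100²] = 13740000 mm³.
Direct shear f_v = P/L_w = 291×10³ / 690 = 421.7 N/mm (vertical).
Torsion M = P·e = 291×10³ × 110 = 32010000 N·mm.
Critical point at (x, y) = (100, 172.5) from centroid. f_tx = M·y/J = 401.8 N/mm; f_ty = M·x/J = 232.9 N/mm.
Resultant f_max = √[f_tx² + (f_v + f_ty)²] = √[401.8² + (421.7 + 232.9)²] = 768.1 N/mm.
Capacity per unit length: φr_n = 0.75 × 0.6 × 550 × (0.707 × 12) = 2100 N/mm.
768.1 ≤ 2100 → adequate.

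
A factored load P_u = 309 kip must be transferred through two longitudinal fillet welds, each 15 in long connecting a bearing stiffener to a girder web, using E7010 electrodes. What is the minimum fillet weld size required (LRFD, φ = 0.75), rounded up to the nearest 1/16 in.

w = 1/2 in

E70XX → F_EXX = 70 ksi.
Total weld length L = 30 in.
Required throat t_e = P_u / (φ × 0.6 F_EXX × L) = 309 / (0.75 × 0.6 × 70 × 30) = 0.327 in.
Required leg w = t_e / 0.707 = 0.4625 in → use 1/2 in.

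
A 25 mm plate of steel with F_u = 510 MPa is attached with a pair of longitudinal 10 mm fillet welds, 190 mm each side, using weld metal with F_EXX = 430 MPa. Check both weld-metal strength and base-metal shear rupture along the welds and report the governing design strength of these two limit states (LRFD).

t_e = 0.707 × 10 = 7.07 mm; L = 380 mm.
Weld metal: φR_n = 0.75 × 0.6 × 430 × 7.07 × 380 × 10⁻³ = 519.9 kN.
Base metal (shear rupture): φR_n = 0.75 × 0.6 × 510 × 25 × 380 × 10⁻³ = 2180 kN.
Governing: weld metal.

φR_n ≈ 520 kN (weld metal governs)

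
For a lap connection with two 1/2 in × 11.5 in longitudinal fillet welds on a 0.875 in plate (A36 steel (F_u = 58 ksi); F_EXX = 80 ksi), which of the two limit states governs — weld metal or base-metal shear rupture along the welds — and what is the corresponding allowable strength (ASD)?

t_e = 0.707 × 0.5 = 0.3535 in; L = 23 in.
Weld metal: R_n/Ω = (1/2.0) × 0.6 × 80 × 0.3535 × 23 = 195.1 kip.
Base metal (shear rupture): R_n/Ω = (1/2.0) × 0.6 × 58 × 0.875 × 23 = 350.2 kip.
Governing: weld metal.

R_n/Ω ≈ 195 kip (weld metal governs)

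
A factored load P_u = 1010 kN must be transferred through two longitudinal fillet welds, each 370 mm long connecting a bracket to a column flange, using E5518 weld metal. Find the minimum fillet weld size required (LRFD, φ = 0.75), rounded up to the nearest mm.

w = 8 mm

E55XX → F_EXX = 550 MPa.
Total weld length L = 740 mm.
Required throat t_e = P_u / (φ × 0.6 F_EXX × L) = 1010 / (0.75 × 0.6 × 550 × 740 × 10⁻³) = 5.515 mm.
Required leg w = t_e / 0.707 = 7.8 mm → use 8 mm.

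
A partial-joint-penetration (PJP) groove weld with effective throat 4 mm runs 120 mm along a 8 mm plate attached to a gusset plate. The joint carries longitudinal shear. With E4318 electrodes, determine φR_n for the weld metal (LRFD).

E43XX → F_EXX = 430 MPa.
Effective throat (given) t_e = 4 mm.
A_we = 4 × 120 = 480 mm².
F_nw = 0.6 F_EXX = 258 MPa.
φR_n = 0.75 × 258 × 480 × 10⁻³ = 92.88 kN.

φR_n ≈ 92.9 kN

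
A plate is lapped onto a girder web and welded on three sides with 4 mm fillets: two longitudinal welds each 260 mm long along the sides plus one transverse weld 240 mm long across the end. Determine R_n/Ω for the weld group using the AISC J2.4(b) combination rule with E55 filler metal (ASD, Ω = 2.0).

E55XX → F_EXX = 550 MPa.
t_e = 0.707 × 4 = 2.828 mm.
R_nwl = 0.6 × 550 × 2.828 × 520 × 10⁻³ = 485.3 kN (longitudinal, 2 welds).
R_nwt = 0.6 × 550 × 2.828 × 240 × 10⁻³ = 224 kN (transverse, base value).
(i) R_nwl + R_nwt = 709.3 kN; (ii) 0.85 R_nwl + 1.5 R_nwt = 748.5 kN.
R_n = max = 748.5 kN [governs: (ii)]; R_n/Ω = 374.2 kN.

R_n/Ω ≈ 374 kN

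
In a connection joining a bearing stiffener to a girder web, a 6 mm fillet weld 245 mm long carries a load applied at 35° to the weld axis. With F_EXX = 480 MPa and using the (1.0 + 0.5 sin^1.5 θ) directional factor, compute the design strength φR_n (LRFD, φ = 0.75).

φR_n ≈ 273 kN

t_e = 0.707 × 6 = 4.242 mm; A_we = 4.242 × 245 = 1039 mm².
Directional factor: 1.0 + 0.5 sin^1.5(35°) = 1.217.
F_nw = 0.6 × 480 × 1.217 = 350.6 MPa.
φR_n = 0.75 × 350.6 × 1039 × 10⁻³ = 273.2 kN.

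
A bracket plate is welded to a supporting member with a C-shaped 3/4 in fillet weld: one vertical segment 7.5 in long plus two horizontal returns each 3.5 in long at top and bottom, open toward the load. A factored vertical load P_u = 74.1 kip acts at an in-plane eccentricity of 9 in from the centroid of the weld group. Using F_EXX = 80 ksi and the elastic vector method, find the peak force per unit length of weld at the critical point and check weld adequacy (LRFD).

f_max ≈ 23.5 kip/in; NOT adequate

Total weld length L_w = 14.5 in. Treat welds as unit-width lines.
Centroid: x̄ = 2×3.5×1.75 / 14.5 = 0.8448 in from the vertical weld.
Polar moment about centroid: J = I_x + I_y = [7.5³/12 + 2×3.5×3.75²] + [7.5×0.8448² + 2(3.5³/12 + 3.5×0.9052²)] = 151.8 in³.
Direct shear f_v = P/L_w = 74.1 / 14.5 = 5.11 kip/in (vertical).
Torsion M = P·e = 74.1 × 9 = 666.9 kip·in.
Critical point at (x, y) = (2.655, 3.75) from centroid. f_tx = M·y/J = 16.47 kip/in; f_ty = M·x/J = 11.66 kip/in.
Resultant f_max = √[f_tx² + (f_v + f_ty)²] = √[16.47² + (5.11 + 11.66)²] = 23.51 kip/in.
Capacity per unit length: φr_n = 0.75 × 0.6 × 80 × (0.707 × 0.75) = 19.09 kip/in.
23.51 > 19.09 → NOT adequate.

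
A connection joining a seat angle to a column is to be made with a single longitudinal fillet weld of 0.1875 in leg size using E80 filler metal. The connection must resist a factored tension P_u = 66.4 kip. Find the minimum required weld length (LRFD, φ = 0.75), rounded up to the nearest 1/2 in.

L = 14 in

E80XX → F_EXX = 80 ksi.
Throat t_e = 0.707 × 0.1875 = 0.1326 in.
φr_n = 0.75 × 0.6 × 80 × 0.1326 = 4.772 kip/in.
L_req = P_u / φr_n = 66.4 / 4.772 = 13.91 in total.
Round up → use L = 14 in.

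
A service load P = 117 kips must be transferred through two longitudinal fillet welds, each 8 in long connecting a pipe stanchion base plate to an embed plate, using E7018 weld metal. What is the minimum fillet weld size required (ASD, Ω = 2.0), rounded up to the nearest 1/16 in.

w = 1/2 in

E70XX → F_EXX = 70 ksi.
Total weld length L = 16 in.
Required throat t_e = P × Ω / (0.6 F_EXX × L) = 117 × 2.0 / (0.6 × 70 × 16) = 0.3482 in.
Required leg w = t_e / 0.707 = 0.4925 in → use 1/2 in.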